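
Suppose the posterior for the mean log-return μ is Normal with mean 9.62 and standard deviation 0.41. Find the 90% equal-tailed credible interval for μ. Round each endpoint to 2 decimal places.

The posterior is symmetric, so the 90% equal-tailed interval is μ = 9.62 ± z·0.41 with z = 1.645.
Half-width: 1.645 × 0.41 = 0.67.
9.62 − 0.67 = 8.95; 9.62 + 0.67 = 10.29.

[8.95, 10.29]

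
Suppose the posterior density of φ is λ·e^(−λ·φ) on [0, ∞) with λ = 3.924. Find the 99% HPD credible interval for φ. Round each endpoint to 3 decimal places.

[0.000, 1.174]

The exponential density is strictly decreasing on [0, ∞), so the HPD interval is anchored at 0: [0, q] with P(φ ≤ q) = 0.99.
q = −ln(1 − 0.99) / 3.924 = 4.6052 / 3.924 = 1.174.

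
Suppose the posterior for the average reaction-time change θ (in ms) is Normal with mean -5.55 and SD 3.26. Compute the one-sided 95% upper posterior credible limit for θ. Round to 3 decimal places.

Need U with P(θ ≤ U) = 0.95: U = -5.55 + z_{0.05}·3.26.
z = 1.645; U = -5.55 + 1.645 × 3.26 = -0.188.

-0.188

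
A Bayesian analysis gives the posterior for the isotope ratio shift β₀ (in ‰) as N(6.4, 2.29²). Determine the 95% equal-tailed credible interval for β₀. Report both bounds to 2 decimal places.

The posterior is symmetric, so the 95% equal-tailed interval is β₀ = 6.4 ± z·2.29 with z = 1.960.
Half-width: 1.960 × 2.29 = 4.49.
6.4 − 4.49 = 1.91; 6.4 + 4.49 = 10.89.

[1.91, 10.89]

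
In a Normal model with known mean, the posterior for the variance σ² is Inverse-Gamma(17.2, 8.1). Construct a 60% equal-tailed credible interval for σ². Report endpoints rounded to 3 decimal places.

Inverse-Gamma(17.2, 8.1) quantiles: F⁻¹(0.2) and F⁻¹(0.8).
Equivalently, 1/σ² ~ Gamma(17.2, rate = 8.1); invert its 0.8 and 0.2 quantiles.
Posterior mean ≈ 0.500, SD ≈ 0.128; a Normal approximation gives roughly [0.392, 0.608].
Exact: lower = 0.394; upper = 0.593.

[0.394, 0.593]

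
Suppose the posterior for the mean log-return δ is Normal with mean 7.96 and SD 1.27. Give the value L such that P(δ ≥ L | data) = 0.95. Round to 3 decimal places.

5.871

Need L with P(δ ≥ L) = 0.95: L = 7.96 − z_{0.05}·1.27.
z = 1.645; L = 7.96 − 1.645 × 1.27 = 5.871.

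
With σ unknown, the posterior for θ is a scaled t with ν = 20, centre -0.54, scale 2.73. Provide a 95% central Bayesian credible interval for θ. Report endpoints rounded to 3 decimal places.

The t_20 distribution is symmetric; the 95% interval is -0.54 ± t·2.73 with t_{0.975,20} = 2.086.
Half-width: 2.086 × 2.73 = 5.695.
-0.54 − 5.695 = -6.235; -0.54 + 5.695 = 5.155.

[-6.235, 5.155]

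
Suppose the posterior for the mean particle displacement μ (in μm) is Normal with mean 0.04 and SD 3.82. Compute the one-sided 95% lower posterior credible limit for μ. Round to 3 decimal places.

-6.243

Need L with P(μ ≥ L) = 0.95: L = 0.04 − z_{0.05}·3.82.
z = 1.645; L = 0.04 − 1.645 × 3.82 = -6.243.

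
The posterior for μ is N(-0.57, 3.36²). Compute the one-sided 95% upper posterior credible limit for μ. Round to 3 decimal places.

Need U with P(μ ≤ U) = 0.95: U = -0.57 + z_{0.05}·3.36.
z = 1.645; U = -0.57 + 1.645 × 3.36 = 4.957.

4.957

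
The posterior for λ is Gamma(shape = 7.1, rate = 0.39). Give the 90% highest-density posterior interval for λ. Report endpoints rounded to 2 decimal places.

[7.31, 28.70]

The posterior is unimodal and skewed, so the HPD interval has equal density at both endpoints and is the shortest 90% interval.
Solving f(7.31) = f(28.70) with F(28.70) − F(7.31) = 0.90 gives [7.31, 28.70].
For comparison, the equal-tailed interval is [8.60, 30.70]; the HPD is narrower and shifted toward the mode.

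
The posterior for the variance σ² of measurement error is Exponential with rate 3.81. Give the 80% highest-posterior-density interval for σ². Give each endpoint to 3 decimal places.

[0.000, 0.422]

The exponential density is strictly decreasing on [0, ∞), so the HPD interval is anchored at 0: [0, q] with P(σ² ≤ q) = 0.80.
q = −ln(1 − 0.80) / 3.81 = 1.6094 / 3.81 = 0.422.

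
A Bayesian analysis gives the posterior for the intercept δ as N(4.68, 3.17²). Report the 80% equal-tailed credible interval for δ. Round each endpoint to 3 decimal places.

The posterior is symmetric, so the 80% equal-tailed interval is δ = 4.68 ± z·3.17 with z = 1.282.
Half-width: 1.282 × 3.17 = 4.063.
4.68 − 4.063 = 0.617; 4.68 + 4.063 = 8.743.

[0.617, 8.743]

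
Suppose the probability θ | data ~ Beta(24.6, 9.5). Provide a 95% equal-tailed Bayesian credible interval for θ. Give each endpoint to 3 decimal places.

[0.562, 0.856]

Posterior: Beta(24.6, 9.5).
Equal-tailed 95% interval: the 0.025 and 0.975 quantiles of Beta(24.6, 9.5).
Posterior mean ≈ 0.721, SD ≈ 0.076; a Normal approximation gives roughly [0.573, 0.870].
Exact: F⁻¹(0.025) = 0.562; F⁻¹(0.975) = 0.856.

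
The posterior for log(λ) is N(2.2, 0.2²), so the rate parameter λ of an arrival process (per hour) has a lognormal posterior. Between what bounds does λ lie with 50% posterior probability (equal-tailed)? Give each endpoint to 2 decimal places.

On the log scale the 50% interval is 2.2 ± 0.674 × 0.2 = [2.0651, 2.3349].
Exponentiate: [e^2.0651, e^2.3349] = [7.89, 10.33].

[7.89, 10.33]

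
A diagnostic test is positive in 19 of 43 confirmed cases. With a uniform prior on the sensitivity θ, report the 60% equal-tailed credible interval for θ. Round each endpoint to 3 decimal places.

[0.382, 0.507]

Posterior: Beta(1+19, 1+24) = Beta(20, 25).
Equal-tailed 60% interval: the 0.2 and 0.8 quantiles of Beta(20, 25).
Posterior mean ≈ 0.444, SD ≈ 0.073; a Normal approximation gives roughly [0.383, 0.506].
Exact: F⁻¹(0.2) = 0.382; F⁻¹(0.8) = 0.507.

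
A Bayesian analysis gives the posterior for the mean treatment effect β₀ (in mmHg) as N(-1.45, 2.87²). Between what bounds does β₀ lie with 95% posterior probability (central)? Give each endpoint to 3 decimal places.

The posterior is symmetric, so the 95% equal-tailed interval is β₀ = -1.45 ± z·2.87 with z = 1.960.
Half-width: 1.960 × 2.87 = 5.625.
-1.45 − 5.625 = -7.075; -1.45 + 5.625 = 4.175.

[-7.075, 4.175]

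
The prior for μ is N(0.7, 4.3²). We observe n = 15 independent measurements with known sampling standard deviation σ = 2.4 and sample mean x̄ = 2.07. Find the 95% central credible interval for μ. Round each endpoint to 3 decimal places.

Posterior precision = 1/4.3² + 15/2.4² = 0.0541 + 2.6042 = 2.6582, so posterior SD = 0.6133.
Posterior mean = (0.7/4.3² + 15·2.07/2.4²) / 2.6582 = 2.0421.
Interval: 2.0421 ± 1.960 × 0.6133 → [0.840, 3.244].

[0.840, 3.244]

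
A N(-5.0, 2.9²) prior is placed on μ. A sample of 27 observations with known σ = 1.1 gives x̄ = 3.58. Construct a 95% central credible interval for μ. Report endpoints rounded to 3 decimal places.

[3.121, 3.948]

Posterior precision = 1/2.9² + 27/1.1² = 0.1189 + 22.3140 = 22.4330, so posterior SD = 0.2111.
Posterior mean = (-5.0/2.9² + 27·3.58/1.1²) / 22.4330 = 3.5345.
Interval: 3.5345 ± 1.960 × 0.2111 → [3.121, 3.948].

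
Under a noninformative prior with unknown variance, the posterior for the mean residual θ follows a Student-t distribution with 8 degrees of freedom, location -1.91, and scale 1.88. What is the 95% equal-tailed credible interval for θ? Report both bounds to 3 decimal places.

The t_8 distribution is symmetric; the 95% interval is -1.91 ± t·1.88 with t_{0.975,8} = 2.306.
Half-width: 2.306 × 1.88 = 4.335.
-1.91 − 4.335 = -6.245; -1.91 + 4.335 = 2.425.

[-6.245, 2.425]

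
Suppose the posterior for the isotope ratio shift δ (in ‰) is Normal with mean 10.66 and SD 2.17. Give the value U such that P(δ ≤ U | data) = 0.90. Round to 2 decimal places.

Need U with P(δ ≤ U) = 0.90: U = 10.66 + z_{0.1}·2.17.
z = 1.282; U = 10.66 + 1.282 × 2.17 = 13.44.

13.44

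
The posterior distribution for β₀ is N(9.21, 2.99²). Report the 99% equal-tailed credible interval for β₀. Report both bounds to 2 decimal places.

[1.51, 16.91]

The posterior is symmetric, so the 99% equal-tailed interval is β₀ = 9.21 ± z·2.99 with z = 2.576.
Half-width: 2.576 × 2.99 = 7.70.
9.21 − 7.70 = 1.51; 9.21 + 7.70 = 16.91.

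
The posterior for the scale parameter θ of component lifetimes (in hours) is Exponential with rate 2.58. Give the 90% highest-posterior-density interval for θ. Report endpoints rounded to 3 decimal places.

The exponential density is strictly decreasing on [0, ∞), so the HPD interval is anchored at 0: [0, q] with P(θ ≤ q) = 0.90.
q = −ln(1 − 0.90) / 2.58 = 2.3026 / 2.58 = 0.892.

[0.000, 0.892]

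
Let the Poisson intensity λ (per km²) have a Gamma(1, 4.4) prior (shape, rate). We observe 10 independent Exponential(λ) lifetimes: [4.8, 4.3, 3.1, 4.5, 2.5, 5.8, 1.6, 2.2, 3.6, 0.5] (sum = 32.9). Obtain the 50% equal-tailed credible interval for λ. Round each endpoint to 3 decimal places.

[0.231, 0.349]

Posterior: Gamma(1+10, 4.4+32.9) = Gamma(11, 37.3) (shape, rate).
Equal-tailed 50% interval: Gamma(11, 37.3) quantiles at 0.25 and 0.75.
Posterior mean ≈ 0.295, SD ≈ 0.089; a Normal approximation gives roughly [0.235, 0.355].
Exact: lower = 0.231; upper = 0.349.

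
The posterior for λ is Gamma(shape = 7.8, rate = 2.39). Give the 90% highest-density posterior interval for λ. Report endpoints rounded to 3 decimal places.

The posterior is unimodal and skewed, so the HPD interval has equal density at both endpoints and is the shortest 90% interval.
Solving f(1.393) = f(5.067) with F(5.067) − F(1.393) = 0.90 gives [1.393, 5.067].
For comparison, the equal-tailed interval is [1.607, 5.393]; the HPD is narrower and shifted toward the mode.

[1.393, 5.067]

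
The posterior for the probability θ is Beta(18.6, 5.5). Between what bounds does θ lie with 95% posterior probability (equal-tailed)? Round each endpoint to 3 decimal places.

[0.589, 0.912]

Posterior: Beta(18.6, 5.5).
Equal-tailed 95% interval: the 0.025 and 0.975 quantiles of Beta(18.6, 5.5).
Posterior mean ≈ 0.772, SD ≈ 0.084; a Normal approximation gives roughly [0.608, 0.936].
Exact: F⁻¹(0.025) = 0.589; F⁻¹(0.975) = 0.912.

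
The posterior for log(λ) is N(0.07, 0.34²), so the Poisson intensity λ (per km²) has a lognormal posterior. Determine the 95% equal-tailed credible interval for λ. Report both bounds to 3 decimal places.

[0.551, 2.088]

On the log scale the 95% interval is 0.07 ± 1.960 × 0.34 = [-0.5964, 0.7364].
Exponentiate: [e^-0.5964, e^0.7364] = [0.551, 2.088].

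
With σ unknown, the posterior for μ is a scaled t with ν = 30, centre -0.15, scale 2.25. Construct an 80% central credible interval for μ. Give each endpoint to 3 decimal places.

The t_30 distribution is symmetric; the 80% interval is -0.15 ± t·2.25 with t_{0.9,30} = 1.310.
Half-width: 1.310 × 2.25 = 2.948.
-0.15 − 2.948 = -3.098; -0.15 + 2.948 = 2.798.

[-3.098, 2.798]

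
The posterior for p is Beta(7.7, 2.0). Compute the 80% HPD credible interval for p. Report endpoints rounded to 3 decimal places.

[0.678, 0.971]

The posterior is unimodal and skewed, so the HPD interval has equal density at both endpoints and is the shortest 80% interval.
Solving f(0.678) = f(0.971) with F(0.971) − F(0.678) = 0.80 gives [0.678, 0.971].
For comparison, the equal-tailed interval is [0.621, 0.937]; the HPD is narrower and shifted toward the mode.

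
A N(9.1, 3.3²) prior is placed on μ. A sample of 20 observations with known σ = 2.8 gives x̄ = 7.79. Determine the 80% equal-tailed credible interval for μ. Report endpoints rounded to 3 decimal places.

Posterior precision = 1/3.3² + 20/2.8² = 0.0918 + 2.5510 = 2.6428, so posterior SD = 0.6151.
Posterior mean = (9.1/3.3² + 20·7.79/2.8²) / 2.6428 = 7.8355.
Interval: 7.8355 ± 1.282 × 0.6151 → [7.047, 8.624].

[7.047, 8.624]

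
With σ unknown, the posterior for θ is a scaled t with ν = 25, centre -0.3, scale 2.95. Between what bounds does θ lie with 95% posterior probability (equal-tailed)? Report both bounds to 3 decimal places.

The t_25 distribution is symmetric; the 95% interval is -0.3 ± t·2.95 with t_{0.975,25} = 2.060.
Half-width: 2.060 × 2.95 = 6.076.
-0.3 − 6.076 = -6.376; -0.3 + 6.076 = 5.776.

[-6.376, 5.776]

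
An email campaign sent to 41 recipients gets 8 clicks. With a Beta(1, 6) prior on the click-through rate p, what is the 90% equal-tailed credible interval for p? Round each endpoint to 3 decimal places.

[0.104, 0.286]

Posterior: Beta(1+8, 6+33) = Beta(9, 39).
Equal-tailed 90% interval: the 0.05 and 0.95 quantiles of Beta(9, 39).
Posterior mean ≈ 0.188, SD ≈ 0.056; a Normal approximation gives roughly [0.096, 0.279].
Exact: F⁻¹(0.05) = 0.104; F⁻¹(0.95) = 0.286.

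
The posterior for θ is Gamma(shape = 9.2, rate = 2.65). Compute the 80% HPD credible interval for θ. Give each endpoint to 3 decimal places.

[1.898, 4.712]

The posterior is unimodal and skewed, so the HPD interval has equal density at both endpoints and is the shortest 80% interval.
Solving f(1.898) = f(4.712) with F(4.712) − F(1.898) = 0.80 gives [1.898, 4.712].
For comparison, the equal-tailed interval is [2.109, 4.995]; the HPD is narrower and shifted toward the mode.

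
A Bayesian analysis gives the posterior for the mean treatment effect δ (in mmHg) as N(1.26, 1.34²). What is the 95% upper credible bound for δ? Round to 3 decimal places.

3.464

Need U with P(δ ≤ U) = 0.95: U = 1.26 + z_{0.05}·1.34.
z = 1.645; U = 1.26 + 1.645 × 1.34 = 3.464.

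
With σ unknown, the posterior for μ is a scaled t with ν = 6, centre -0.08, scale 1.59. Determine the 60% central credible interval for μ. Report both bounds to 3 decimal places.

[-1.520, 1.360]

The t_6 distribution is symmetric; the 60% interval is -0.08 ± t·1.59 with t_{0.8,6} = 0.906.
Half-width: 0.906 × 1.59 = 1.440.
-0.08 − 1.440 = -1.520; -0.08 + 1.440 = 1.360.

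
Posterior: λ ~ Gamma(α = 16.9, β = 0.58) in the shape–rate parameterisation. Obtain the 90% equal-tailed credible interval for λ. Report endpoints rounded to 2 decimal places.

[18.54, 41.69]

Posterior: Gamma(shape 16.9, rate 0.58).
Equal-tailed 90% interval: Gamma(16.9, 0.58) quantiles at 0.05 and 0.95.
Posterior mean ≈ 29.14, SD ≈ 7.09; a Normal approximation gives roughly [17.48, 40.80].
Exact: lower = 18.54; upper = 41.69.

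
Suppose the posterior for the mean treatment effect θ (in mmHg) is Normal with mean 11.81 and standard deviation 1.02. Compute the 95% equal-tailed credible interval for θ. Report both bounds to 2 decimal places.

The posterior is symmetric, so the 95% equal-tailed interval is θ = 11.81 ± z·1.02 with z = 1.960.
Half-width: 1.960 × 1.02 = 2.00.
11.81 − 2.00 = 9.81; 11.81 + 2.00 = 13.81.

[9.81, 13.81]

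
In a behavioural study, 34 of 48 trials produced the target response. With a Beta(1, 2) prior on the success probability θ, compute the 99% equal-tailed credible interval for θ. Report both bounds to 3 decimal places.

Posterior: Beta(1+34, 2+14) = Beta(35, 16).
Equal-tailed 99% interval: the 0.005 and 0.995 quantiles of Beta(35, 16).
Posterior mean ≈ 0.686, SD ≈ 0.064; a Normal approximation gives roughly [0.521, 0.852].
Exact: F⁻¹(0.005) = 0.510; F⁻¹(0.995) = 0.836.

[0.510, 0.836]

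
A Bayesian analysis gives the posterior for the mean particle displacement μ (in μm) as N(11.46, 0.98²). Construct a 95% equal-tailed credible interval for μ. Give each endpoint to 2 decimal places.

The posterior is symmetric, so the 95% equal-tailed interval is μ = 11.46 ± z·0.98 with z = 1.960.
Half-width: 1.960 × 0.98 = 1.92.
11.46 − 1.92 = 9.54; 11.46 + 1.92 = 13.38.

[9.54, 13.38]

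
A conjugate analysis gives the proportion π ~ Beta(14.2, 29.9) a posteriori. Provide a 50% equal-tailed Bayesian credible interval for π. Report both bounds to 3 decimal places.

Posterior: Beta(14.2, 29.9).
Equal-tailed 50% interval: the 0.25 and 0.75 quantiles of Beta(14.2, 29.9).
Posterior mean ≈ 0.322, SD ≈ 0.070; a Normal approximation gives roughly [0.275, 0.369].
Exact: F⁻¹(0.25) = 0.273; F⁻¹(0.75) = 0.368.

[0.273, 0.368]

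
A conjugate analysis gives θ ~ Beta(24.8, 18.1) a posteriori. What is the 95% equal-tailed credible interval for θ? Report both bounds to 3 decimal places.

[0.429, 0.720]

Posterior: Beta(24.8, 18.1).
Equal-tailed 95% interval: the 0.025 and 0.975 quantiles of Beta(24.8, 18.1).
Posterior mean ≈ 0.578, SD ≈ 0.075; a Normal approximation gives roughly [0.432, 0.724].
Exact: F⁻¹(0.025) = 0.429; F⁻¹(0.975) = 0.720.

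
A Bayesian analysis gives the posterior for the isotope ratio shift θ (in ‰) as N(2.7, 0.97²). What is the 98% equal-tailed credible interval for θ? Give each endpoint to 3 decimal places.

The posterior is symmetric, so the 98% equal-tailed interval is θ = 2.7 ± z·0.97 with z = 2.326.
Half-width: 2.326 × 0.97 = 2.257.
2.7 − 2.257 = 0.443; 2.7 + 2.257 = 4.957.

[0.443, 4.957]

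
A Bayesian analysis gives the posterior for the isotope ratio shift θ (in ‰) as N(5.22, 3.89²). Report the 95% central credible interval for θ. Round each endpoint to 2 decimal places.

The posterior is symmetric, so the 95% equal-tailed interval is θ = 5.22 ± z·3.89 with z = 1.960.
Half-width: 1.960 × 3.89 = 7.62.
5.22 − 7.62 = -2.40; 5.22 + 7.62 = 12.84.

[-2.40, 12.84]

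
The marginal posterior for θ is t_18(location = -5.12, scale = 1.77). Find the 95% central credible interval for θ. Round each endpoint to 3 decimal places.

The t_18 distribution is symmetric; the 95% interval is -5.12 ± t·1.77 with t_{0.975,18} = 2.101.
Half-width: 2.101 × 1.77 = 3.719.
-5.12 − 3.719 = -8.839; -5.12 + 3.719 = -1.401.

[-8.839, -1.401]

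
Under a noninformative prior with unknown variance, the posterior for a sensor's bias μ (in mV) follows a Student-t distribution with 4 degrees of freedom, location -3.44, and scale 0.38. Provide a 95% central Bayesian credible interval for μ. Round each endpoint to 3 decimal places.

[-4.495, -2.385]

The t_4 distribution is symmetric; the 95% interval is -3.44 ± t·0.38 with t_{0.975,4} = 2.776.
Half-width: 2.776 × 0.38 = 1.055.
-3.44 − 1.055 = -4.495; -3.44 + 1.055 = -2.385.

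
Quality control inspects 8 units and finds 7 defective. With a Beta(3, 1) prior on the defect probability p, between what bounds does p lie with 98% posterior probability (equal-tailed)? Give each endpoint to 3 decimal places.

Posterior: Beta(3+7, 1+1) = Beta(10, 2).
Equal-tailed 98% interval: the 0.01 and 0.99 quantiles of Beta(10, 2).
Posterior mean ≈ 0.833, SD ≈ 0.103; a Normal approximation gives roughly [0.593, 1.074].
Exact: F⁻¹(0.01) = 0.530; F⁻¹(0.99) = 0.986.

[0.530, 0.986]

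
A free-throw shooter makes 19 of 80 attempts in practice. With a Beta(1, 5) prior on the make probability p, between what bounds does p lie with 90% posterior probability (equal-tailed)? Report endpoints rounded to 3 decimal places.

Posterior: Beta(1+19, 5+61) = Beta(20, 66).
Equal-tailed 90% interval: the 0.05 and 0.95 quantiles of Beta(20, 66).
Posterior mean ≈ 0.233, SD ≈ 0.045; a Normal approximation gives roughly [0.158, 0.307].
Exact: F⁻¹(0.05) = 0.162; F⁻¹(0.95) = 0.311.

[0.162, 0.311]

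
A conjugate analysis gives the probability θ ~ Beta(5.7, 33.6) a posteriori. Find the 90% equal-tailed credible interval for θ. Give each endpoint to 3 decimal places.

Posterior: Beta(5.7, 33.6).
Equal-tailed 90% interval: the 0.05 and 0.95 quantiles of Beta(5.7, 33.6).
Posterior mean ≈ 0.145, SD ≈ 0.055; a Normal approximation gives roughly [0.054, 0.236].
Exact: F⁻¹(0.05) = 0.065; F⁻¹(0.95) = 0.246.

[0.065, 0.246]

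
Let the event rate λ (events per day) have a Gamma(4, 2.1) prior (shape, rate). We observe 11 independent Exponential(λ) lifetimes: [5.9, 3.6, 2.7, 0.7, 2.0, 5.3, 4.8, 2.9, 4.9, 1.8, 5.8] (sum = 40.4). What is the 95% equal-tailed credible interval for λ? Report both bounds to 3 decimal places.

Posterior: Gamma(4+11, 2.1+40.4) = Gamma(15, 42.5) (shape, rate).
Equal-tailed 95% interval: Gamma(15, 42.5) quantiles at 0.025 and 0.975.
Posterior mean ≈ 0.353, SD ≈ 0.091; a Normal approximation gives roughly [0.174, 0.532].
Exact: lower = 0.198; upper = 0.553.

[0.198, 0.553]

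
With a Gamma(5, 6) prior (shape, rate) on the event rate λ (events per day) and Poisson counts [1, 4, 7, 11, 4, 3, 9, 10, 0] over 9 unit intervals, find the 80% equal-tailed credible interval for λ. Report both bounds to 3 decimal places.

Posterior: Gamma(5+49, 6+9) = Gamma(54, 15) (shape, rate).
Equal-tailed 80% interval: Gamma(54, 15) quantiles at 0.1 and 0.9.
Posterior mean ≈ 3.600, SD ≈ 0.490; a Normal approximation gives roughly [2.972, 4.228].
Exact: lower = 2.988; upper = 4.240.

[2.988, 4.240]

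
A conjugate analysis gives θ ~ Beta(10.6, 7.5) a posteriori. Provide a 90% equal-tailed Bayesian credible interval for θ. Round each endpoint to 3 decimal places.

[0.394, 0.766]

Posterior: Beta(10.6, 7.5).
Equal-tailed 90% interval: the 0.05 and 0.95 quantiles of Beta(10.6, 7.5).
Posterior mean ≈ 0.586, SD ≈ 0.113; a Normal approximation gives roughly [0.400, 0.771].
Exact: F⁻¹(0.05) = 0.394; F⁻¹(0.95) = 0.766.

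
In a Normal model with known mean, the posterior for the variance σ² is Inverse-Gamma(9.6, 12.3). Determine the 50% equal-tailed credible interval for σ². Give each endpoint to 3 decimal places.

[1.072, 1.669]

Inverse-Gamma(9.6, 12.3) quantiles: F⁻¹(0.25) and F⁻¹(0.75).
Equivalently, 1/σ² ~ Gamma(9.6, rate = 12.3); invert its 0.75 and 0.25 quantiles.
Posterior mean ≈ 1.430, SD ≈ 0.519; a Normal approximation gives roughly [1.080, 1.780].
Exact: lower = 1.072; upper = 1.669.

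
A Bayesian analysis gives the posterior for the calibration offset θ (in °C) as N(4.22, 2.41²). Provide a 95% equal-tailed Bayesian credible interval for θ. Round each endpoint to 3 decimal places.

The posterior is symmetric, so the 95% equal-tailed interval is θ = 4.22 ± z·2.41 with z = 1.960.
Half-width: 1.960 × 2.41 = 4.724.
4.22 − 4.724 = -0.504; 4.22 + 4.724 = 8.944.

[-0.504, 8.944]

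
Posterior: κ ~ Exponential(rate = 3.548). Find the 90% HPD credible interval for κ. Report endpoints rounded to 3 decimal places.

The exponential density is strictly decreasing on [0, ∞), so the HPD interval is anchored at 0: [0, q] with P(κ ≤ q) = 0.90.
q = −ln(1 − 0.90) / 3.548 = 2.3026 / 3.548 = 0.649.

[0.000, 0.649]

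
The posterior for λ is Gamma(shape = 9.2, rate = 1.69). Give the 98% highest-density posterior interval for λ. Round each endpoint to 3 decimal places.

[1.877, 9.989]

The posterior is unimodal and skewed, so the HPD interval has equal density at both endpoints and is the shortest 98% interval.
Solving f(1.877) = f(9.989) with F(9.989) − F(1.877) = 0.98 gives [1.877, 9.989].
For comparison, the equal-tailed interval is [2.148, 10.462]; the HPD is narrower and shifted toward the mode.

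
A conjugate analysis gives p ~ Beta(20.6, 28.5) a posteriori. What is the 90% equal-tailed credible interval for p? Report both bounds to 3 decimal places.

[0.307, 0.536]

Posterior: Beta(20.6, 28.5).
Equal-tailed 90% interval: the 0.05 and 0.95 quantiles of Beta(20.6, 28.5).
Posterior mean ≈ 0.420, SD ≈ 0.070; a Normal approximation gives roughly [0.305, 0.534].
Exact: F⁻¹(0.05) = 0.307; F⁻¹(0.95) = 0.536.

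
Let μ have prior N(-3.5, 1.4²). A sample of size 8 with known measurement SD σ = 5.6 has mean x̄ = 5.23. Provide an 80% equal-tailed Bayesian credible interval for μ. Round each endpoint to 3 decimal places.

Posterior precision = 1/1.4² + 8/5.6² = 0.5102 + 0.2551 = 0.7653, so posterior SD = 1.1431.
Posterior mean = (-3.5/1.4² + 8·5.23/5.6²) / 0.7653 = -0.5900.
Interval: -0.5900 ± 1.282 × 1.1431 → [-2.055, 0.875].

[-2.055, 0.875]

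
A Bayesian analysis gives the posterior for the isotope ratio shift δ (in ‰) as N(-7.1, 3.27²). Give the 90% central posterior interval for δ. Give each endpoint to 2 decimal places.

[-12.48, -1.72]

The posterior is symmetric, so the 90% equal-tailed interval is δ = -7.1 ± z·3.27 with z = 1.645.
Half-width: 1.645 × 3.27 = 5.38.
-7.1 − 5.38 = -12.48; -7.1 + 5.38 = -1.72.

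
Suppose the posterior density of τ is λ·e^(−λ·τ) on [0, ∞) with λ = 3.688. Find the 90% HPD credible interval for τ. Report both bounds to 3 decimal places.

[0.000, 0.624]

The exponential density is strictly decreasing on [0, ∞), so the HPD interval is anchored at 0: [0, q] with P(τ ≤ q) = 0.90.
q = −ln(1 − 0.90) / 3.688 = 2.3026 / 3.688 = 0.624.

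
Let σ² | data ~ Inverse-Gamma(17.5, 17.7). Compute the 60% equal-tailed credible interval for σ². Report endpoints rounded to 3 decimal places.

[0.847, 1.272]

Inverse-Gamma(17.5, 17.7) quantiles: F⁻¹(0.2) and F⁻¹(0.8).
Equivalently, 1/σ² ~ Gamma(17.5, rate = 17.7); invert its 0.8 and 0.2 quantiles.
Posterior mean ≈ 1.073, SD ≈ 0.272; a Normal approximation gives roughly [0.843, 1.302].
Exact: lower = 0.847; upper = 1.272.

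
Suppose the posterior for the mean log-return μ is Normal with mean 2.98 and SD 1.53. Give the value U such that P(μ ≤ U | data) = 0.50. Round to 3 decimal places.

Need U with P(μ ≤ U) = 0.50: U = 2.98 + z_{0.5}·1.53.
z = 0.000; U = 2.98 + 0.000 × 1.53 = 2.980.

2.980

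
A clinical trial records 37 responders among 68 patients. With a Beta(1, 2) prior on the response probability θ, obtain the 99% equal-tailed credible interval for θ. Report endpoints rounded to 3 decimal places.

[0.384, 0.683]

Posterior: Beta(1+37, 2+31) = Beta(38, 33).
Equal-tailed 99% interval: the 0.005 and 0.995 quantiles of Beta(38, 33).
Posterior mean ≈ 0.535, SD ≈ 0.059; a Normal approximation gives roughly [0.384, 0.687].
Exact: F⁻¹(0.005) = 0.384; F⁻¹(0.995) = 0.683.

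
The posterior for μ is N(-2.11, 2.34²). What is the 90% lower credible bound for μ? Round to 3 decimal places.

-5.109

Need L with P(μ ≥ L) = 0.90: L = -2.11 − z_{0.1}·2.34.
z = 1.282; L = -2.11 − 1.282 × 2.34 = -5.109.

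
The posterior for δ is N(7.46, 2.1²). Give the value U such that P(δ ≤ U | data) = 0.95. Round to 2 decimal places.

10.91

Need U with P(δ ≤ U) = 0.95: U = 7.46 + z_{0.05}·2.1.
z = 1.645; U = 7.46 + 1.645 × 2.1 = 10.91.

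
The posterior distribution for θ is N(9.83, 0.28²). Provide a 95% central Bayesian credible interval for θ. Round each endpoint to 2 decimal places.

[9.28, 10.38]

The posterior is symmetric, so the 95% equal-tailed interval is θ = 9.83 ± z·0.28 with z = 1.960.
Half-width: 1.960 × 0.28 = 0.55.
9.83 − 0.55 = 9.28; 9.83 + 0.55 = 10.38.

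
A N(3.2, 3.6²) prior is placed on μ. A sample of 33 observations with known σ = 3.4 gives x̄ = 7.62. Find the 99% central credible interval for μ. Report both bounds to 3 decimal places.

[5.999, 9.008]

Posterior precision = 1/3.6² + 33/3.4² = 0.0772 + 2.8547 = 2.9318, so posterior SD = 0.5840.
Posterior mean = (3.2/3.6² + 33·7.62/3.4²) / 2.9318 = 7.5037.
Interval: 7.5037 ± 2.576 × 0.5840 → [5.999, 9.008].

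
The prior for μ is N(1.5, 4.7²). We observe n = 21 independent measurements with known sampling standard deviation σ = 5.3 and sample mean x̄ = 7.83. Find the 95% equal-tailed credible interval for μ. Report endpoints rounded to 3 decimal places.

Posterior precision = 1/4.7² + 21/5.3² = 0.0453 + 0.7476 = 0.7929, so posterior SD = 1.1231.
Posterior mean = (1.5/4.7² + 21·7.83/5.3²) / 0.7929 = 7.4686.
Interval: 7.4686 ± 1.960 × 1.1231 → [5.267, 9.670].

[5.267, 9.670]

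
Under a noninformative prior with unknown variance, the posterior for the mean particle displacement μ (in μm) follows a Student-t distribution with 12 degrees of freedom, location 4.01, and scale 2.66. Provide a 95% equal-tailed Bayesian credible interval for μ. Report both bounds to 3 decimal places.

The t_12 distribution is symmetric; the 95% interval is 4.01 ± t·2.66 with t_{0.975,12} = 2.179.
Half-width: 2.179 × 2.66 = 5.796.
4.01 − 5.796 = -1.786; 4.01 + 5.796 = 9.806.

[-1.786, 9.806]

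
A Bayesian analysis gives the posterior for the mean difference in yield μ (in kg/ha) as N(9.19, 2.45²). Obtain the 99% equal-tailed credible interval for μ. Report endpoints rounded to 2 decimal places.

The posterior is symmetric, so the 99% equal-tailed interval is μ = 9.19 ± z·2.45 with z = 2.576.
Half-width: 2.576 × 2.45 = 6.31.
9.19 − 6.31 = 2.88; 9.19 + 6.31 = 15.50.

[2.88, 15.50]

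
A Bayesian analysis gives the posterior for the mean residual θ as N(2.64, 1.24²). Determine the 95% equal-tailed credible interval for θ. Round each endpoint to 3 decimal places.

[0.210, 5.070]

The posterior is symmetric, so the 95% equal-tailed interval is θ = 2.64 ± z·1.24 with z = 1.960.
Half-width: 1.960 × 1.24 = 2.430.
2.64 − 2.430 = 0.210; 2.64 + 2.430 = 5.070.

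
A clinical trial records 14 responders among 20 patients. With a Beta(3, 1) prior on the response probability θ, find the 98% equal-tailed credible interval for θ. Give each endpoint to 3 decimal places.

[0.478, 0.889]

Posterior: Beta(3+14, 1+6) = Beta(17, 7).
Equal-tailed 98% interval: the 0.01 and 0.99 quantiles of Beta(17, 7).
Posterior mean ≈ 0.708, SD ≈ 0.091; a Normal approximation gives roughly [0.497, 0.920].
Exact: F⁻¹(0.01) = 0.478; F⁻¹(0.99) = 0.889.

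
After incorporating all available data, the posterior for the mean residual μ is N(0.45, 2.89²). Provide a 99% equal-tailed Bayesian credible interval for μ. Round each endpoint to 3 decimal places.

[-6.994, 7.894]

The posterior is symmetric, so the 99% equal-tailed interval is μ = 0.45 ± z·2.89 with z = 2.576.
Half-width: 2.576 × 2.89 = 7.444.
0.45 − 7.444 = -6.994; 0.45 + 7.444 = 7.894.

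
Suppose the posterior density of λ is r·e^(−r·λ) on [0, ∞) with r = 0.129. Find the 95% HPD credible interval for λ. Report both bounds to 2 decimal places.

The exponential density is strictly decreasing on [0, ∞), so the HPD interval is anchored at 0: [0, q] with P(λ ≤ q) = 0.95.
q = −ln(1 − 0.95) / 0.129 = 2.9957 / 0.129 = 23.22.

[0.00, 23.22]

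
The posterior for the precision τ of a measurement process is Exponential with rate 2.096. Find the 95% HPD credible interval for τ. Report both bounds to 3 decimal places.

The exponential density is strictly decreasing on [0, ∞), so the HPD interval is anchored at 0: [0, q] with P(τ ≤ q) = 0.95.
q = −ln(1 − 0.95) / 2.096 = 2.9957 / 2.096 = 1.429.

[0.000, 1.429]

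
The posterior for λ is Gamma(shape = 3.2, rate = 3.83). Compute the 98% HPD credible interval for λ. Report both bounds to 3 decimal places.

[0.063, 2.067]

The posterior is unimodal and skewed, so the HPD interval has equal density at both endpoints and is the shortest 98% interval.
Solving f(0.063) = f(2.067) with F(2.067) − F(0.063) = 0.98 gives [0.063, 2.067].
For comparison, the equal-tailed interval is [0.132, 2.282]; the HPD is narrower and shifted toward the mode.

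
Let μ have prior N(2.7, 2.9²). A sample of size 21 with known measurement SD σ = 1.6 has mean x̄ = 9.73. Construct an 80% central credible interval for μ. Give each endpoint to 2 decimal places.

Posterior precision = 1/2.9² + 21/1.6² = 0.1189 + 8.2031 = 8.3220, so posterior SD = 0.3466.
Posterior mean = (2.7/2.9² + 21·9.73/1.6²) / 8.3220 = 9.6296.
Interval: 9.6296 ± 1.282 × 0.3466 → [9.19, 10.07].

[9.19, 10.07]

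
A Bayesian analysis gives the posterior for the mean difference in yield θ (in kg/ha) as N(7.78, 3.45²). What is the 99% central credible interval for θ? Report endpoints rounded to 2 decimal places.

[-1.11, 16.67]

The posterior is symmetric, so the 99% equal-tailed interval is θ = 7.78 ± z·3.45 with z = 2.576.
Half-width: 2.576 × 3.45 = 8.89.
7.78 − 8.89 = -1.11; 7.78 + 8.89 = 16.67.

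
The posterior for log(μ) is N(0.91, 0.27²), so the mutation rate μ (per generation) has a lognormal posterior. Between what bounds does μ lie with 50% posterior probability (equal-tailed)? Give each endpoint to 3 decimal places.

[2.071, 2.981]

On the log scale the 50% interval is 0.91 ± 0.674 × 0.27 = [0.7279, 1.0921].
Exponentiate: [e^0.7279, e^1.0921] = [2.071, 2.981].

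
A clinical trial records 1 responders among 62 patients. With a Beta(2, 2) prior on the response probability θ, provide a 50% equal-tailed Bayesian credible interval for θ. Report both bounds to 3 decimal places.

Posterior: Beta(2+1, 2+61) = Beta(3, 63).
Equal-tailed 50% interval: the 0.25 and 0.75 quantiles of Beta(3, 63).
Posterior mean ≈ 0.045, SD ≈ 0.025; a Normal approximation gives roughly [0.028, 0.063].
Exact: F⁻¹(0.25) = 0.027; F⁻¹(0.75) = 0.059.

[0.027, 0.059]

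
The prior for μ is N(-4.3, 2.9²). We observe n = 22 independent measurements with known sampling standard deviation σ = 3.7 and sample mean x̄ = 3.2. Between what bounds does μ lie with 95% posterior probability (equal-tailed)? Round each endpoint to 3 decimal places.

[1.191, 4.175]

Posterior precision = 1/2.9² + 22/3.7² = 0.1189 + 1.6070 = 1.7259, so posterior SD = 0.7612.
Posterior mean = (-4.3/2.9² + 22·3.2/3.7²) / 1.7259 = 2.6833.
Interval: 2.6833 ± 1.960 × 0.7612 → [1.191, 4.175].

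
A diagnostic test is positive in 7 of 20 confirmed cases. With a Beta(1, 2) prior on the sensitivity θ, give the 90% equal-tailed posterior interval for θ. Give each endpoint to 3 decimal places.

[0.196, 0.515]

Posterior: Beta(1+7, 2+13) = Beta(8, 15).
Equal-tailed 90% interval: the 0.05 and 0.95 quantiles of Beta(8, 15).
Posterior mean ≈ 0.348, SD ≈ 0.097; a Normal approximation gives roughly [0.188, 0.508].
Exact: F⁻¹(0.05) = 0.196; F⁻¹(0.95) = 0.515.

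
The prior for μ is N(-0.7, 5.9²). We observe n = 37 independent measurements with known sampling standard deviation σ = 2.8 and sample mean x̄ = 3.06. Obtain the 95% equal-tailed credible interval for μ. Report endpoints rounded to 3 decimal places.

[2.138, 3.937]

Posterior precision = 1/5.9² + 37/2.8² = 0.0287 + 4.7194 = 4.7481, so posterior SD = 0.4589.
Posterior mean = (-0.7/5.9² + 37·3.06/2.8²) / 4.7481 = 3.0373.
Interval: 3.0373 ± 1.960 × 0.4589 → [2.138, 3.937].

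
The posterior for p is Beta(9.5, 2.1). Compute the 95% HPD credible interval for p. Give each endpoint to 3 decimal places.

The posterior is unimodal and skewed, so the HPD interval has equal density at both endpoints and is the shortest 95% interval.
Solving f(0.608) = f(0.991) with F(0.991) − F(0.608) = 0.95 gives [0.608, 0.991].
For comparison, the equal-tailed interval is [0.563, 0.973]; the HPD is narrower and shifted toward the mode.

[0.608, 0.991]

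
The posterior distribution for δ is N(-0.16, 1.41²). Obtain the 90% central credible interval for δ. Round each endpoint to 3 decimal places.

[-2.479, 2.159]

The posterior is symmetric, so the 90% equal-tailed interval is δ = -0.16 ± z·1.41 with z = 1.645.
Half-width: 1.645 × 1.41 = 2.319.
-0.16 − 2.319 = -2.479; -0.16 + 2.319 = 2.159.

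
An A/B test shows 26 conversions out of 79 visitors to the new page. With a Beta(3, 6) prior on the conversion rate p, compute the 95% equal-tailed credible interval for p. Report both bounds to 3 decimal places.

[0.236, 0.431]

Posterior: Beta(3+26, 6+53) = Beta(29, 59).
Equal-tailed 95% interval: the 0.025 and 0.975 quantiles of Beta(29, 59).
Posterior mean ≈ 0.330, SD ≈ 0.050; a Normal approximation gives roughly [0.232, 0.427].
Exact: F⁻¹(0.025) = 0.236; F⁻¹(0.975) = 0.431.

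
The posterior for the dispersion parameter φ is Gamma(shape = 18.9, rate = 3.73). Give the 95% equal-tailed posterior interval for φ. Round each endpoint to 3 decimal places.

Posterior: Gamma(shape 18.9, rate 3.73).
Equal-tailed 95% interval: Gamma(18.9, 3.73) quantiles at 0.025 and 0.975.
Posterior mean ≈ 5.067, SD ≈ 1.166; a Normal approximation gives roughly [2.783, 7.351].
Exact: lower = 3.046; upper = 7.594.

[3.046, 7.594]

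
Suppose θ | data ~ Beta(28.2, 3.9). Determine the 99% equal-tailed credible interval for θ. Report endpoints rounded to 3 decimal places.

Posterior: Beta(28.2, 3.9).
Equal-tailed 99% interval: the 0.005 and 0.995 quantiles of Beta(28.2, 3.9).
Posterior mean ≈ 0.879, SD ≈ 0.057; a Normal approximation gives roughly [0.732, 1.025].
Exact: F⁻¹(0.005) = 0.694; F⁻¹(0.995) = 0.979.

[0.694, 0.979]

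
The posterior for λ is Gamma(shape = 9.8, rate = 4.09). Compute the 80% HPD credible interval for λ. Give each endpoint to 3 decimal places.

[1.344, 3.231]

The posterior is unimodal and skewed, so the HPD interval has equal density at both endpoints and is the shortest 80% interval.
Solving f(1.344) = f(3.231) with F(3.231) − F(1.344) = 0.80 gives [1.344, 3.231].
For comparison, the equal-tailed interval is [1.482, 3.414]; the HPD is narrower and shifted toward the mode.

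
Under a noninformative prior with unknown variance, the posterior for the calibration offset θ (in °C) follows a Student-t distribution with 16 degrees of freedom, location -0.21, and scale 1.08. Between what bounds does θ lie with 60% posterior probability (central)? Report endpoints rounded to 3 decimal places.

[-1.144, 0.724]

The t_16 distribution is symmetric; the 60% interval is -0.21 ± t·1.08 with t_{0.8,16} = 0.865.
Half-width: 0.865 × 1.08 = 0.934.
-0.21 − 0.934 = -1.144; -0.21 + 0.934 = 0.724.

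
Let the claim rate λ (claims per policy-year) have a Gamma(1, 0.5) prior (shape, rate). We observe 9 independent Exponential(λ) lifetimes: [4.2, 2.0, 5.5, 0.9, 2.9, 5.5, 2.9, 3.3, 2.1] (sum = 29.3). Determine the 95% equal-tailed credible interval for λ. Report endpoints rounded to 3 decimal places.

Posterior: Gamma(1+9, 0.5+29.3) = Gamma(10, 29.8) (shape, rate).
Equal-tailed 95% interval: Gamma(10, 29.8) quantiles at 0.025 and 0.975.
Posterior mean ≈ 0.336, SD ≈ 0.106; a Normal approximation gives roughly [0.128, 0.544].
Exact: lower = 0.161; upper = 0.573.

[0.161, 0.573]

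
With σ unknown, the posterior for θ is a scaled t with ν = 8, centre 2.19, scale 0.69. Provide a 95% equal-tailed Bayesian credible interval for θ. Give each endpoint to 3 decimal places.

[0.599, 3.781]

The t_8 distribution is symmetric; the 95% interval is 2.19 ± t·0.69 with t_{0.975,8} = 2.306.
Half-width: 2.306 × 0.69 = 1.591.
2.19 − 1.591 = 0.599; 2.19 + 1.591 = 3.781.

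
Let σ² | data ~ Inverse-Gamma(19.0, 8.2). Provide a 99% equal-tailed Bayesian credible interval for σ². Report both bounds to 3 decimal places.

Inverse-Gamma(19.0, 8.2) quantiles: F⁻¹(0.005) and F⁻¹(0.995).
Equivalently, 1/σ² ~ Gamma(19.0, rate = 8.2); invert its 0.995 and 0.005 quantiles.
Posterior mean ≈ 0.456, SD ≈ 0.110; a Normal approximation gives roughly [0.171, 0.740].
Exact: lower = 0.256; upper = 0.850.

[0.256, 0.850]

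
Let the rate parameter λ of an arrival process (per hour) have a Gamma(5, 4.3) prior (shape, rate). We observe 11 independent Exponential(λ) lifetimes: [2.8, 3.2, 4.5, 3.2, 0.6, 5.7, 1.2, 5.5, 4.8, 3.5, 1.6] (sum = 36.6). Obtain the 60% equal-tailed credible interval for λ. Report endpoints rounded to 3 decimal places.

Posterior: Gamma(5+11, 4.3+36.6) = Gamma(16, 40.9) (shape, rate).
Equal-tailed 60% interval: Gamma(16, 40.9) quantiles at 0.2 and 0.8.
Posterior mean ≈ 0.391, SD ≈ 0.098; a Normal approximation gives roughly [0.309, 0.474].
Exact: lower = 0.307; upper = 0.470.

[0.307, 0.470]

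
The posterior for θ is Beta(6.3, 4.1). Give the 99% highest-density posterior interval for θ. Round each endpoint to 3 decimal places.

[0.243, 0.923]

The posterior is unimodal and skewed, so the HPD interval has equal density at both endpoints and is the shortest 99% interval.
Solving f(0.243) = f(0.923) with F(0.923) − F(0.243) = 0.99 gives [0.243, 0.923].
For comparison, the equal-tailed interval is [0.230, 0.913]; the HPD is narrower and shifted toward the mode.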